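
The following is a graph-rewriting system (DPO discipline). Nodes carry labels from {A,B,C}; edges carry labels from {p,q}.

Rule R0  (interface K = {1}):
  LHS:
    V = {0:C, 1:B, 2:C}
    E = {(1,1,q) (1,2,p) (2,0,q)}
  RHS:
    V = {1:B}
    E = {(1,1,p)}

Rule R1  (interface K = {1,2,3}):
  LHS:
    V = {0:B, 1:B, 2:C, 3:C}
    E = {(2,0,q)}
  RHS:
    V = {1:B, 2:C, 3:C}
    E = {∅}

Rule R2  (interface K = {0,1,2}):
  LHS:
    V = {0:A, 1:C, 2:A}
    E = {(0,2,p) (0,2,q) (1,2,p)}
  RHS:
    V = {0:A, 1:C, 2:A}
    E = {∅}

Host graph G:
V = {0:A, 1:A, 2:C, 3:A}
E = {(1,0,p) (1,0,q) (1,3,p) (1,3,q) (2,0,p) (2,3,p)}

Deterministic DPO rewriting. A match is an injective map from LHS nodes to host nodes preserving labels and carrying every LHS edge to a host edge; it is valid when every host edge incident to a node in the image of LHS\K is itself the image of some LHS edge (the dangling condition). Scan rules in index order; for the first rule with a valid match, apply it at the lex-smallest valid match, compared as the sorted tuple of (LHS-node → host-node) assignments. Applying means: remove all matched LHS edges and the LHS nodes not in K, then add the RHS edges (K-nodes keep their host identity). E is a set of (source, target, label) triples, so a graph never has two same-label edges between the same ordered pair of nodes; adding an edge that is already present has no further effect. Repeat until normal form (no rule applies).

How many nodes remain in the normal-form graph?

[0] host  ⇒  4 nodes, 6 edges  {1-p->0 1-q->0 1-p->3 1-q->3 2-p->0 2-p->3}
[1] R2 @ {0↦1, 1↦2, 2↦0}  ⇒  4 nodes, 3 edges  {1-p->3 1-q->3 2-p->3}
[2] R2 @ {0↦1, 1↦2, 2↦3}  ⇒  4 nodes, 0 edges  {∅}
normal form: no rule applies after step 2
NF nodes: {0:A, 1:A, 2:C, 3:A}

Answer: 4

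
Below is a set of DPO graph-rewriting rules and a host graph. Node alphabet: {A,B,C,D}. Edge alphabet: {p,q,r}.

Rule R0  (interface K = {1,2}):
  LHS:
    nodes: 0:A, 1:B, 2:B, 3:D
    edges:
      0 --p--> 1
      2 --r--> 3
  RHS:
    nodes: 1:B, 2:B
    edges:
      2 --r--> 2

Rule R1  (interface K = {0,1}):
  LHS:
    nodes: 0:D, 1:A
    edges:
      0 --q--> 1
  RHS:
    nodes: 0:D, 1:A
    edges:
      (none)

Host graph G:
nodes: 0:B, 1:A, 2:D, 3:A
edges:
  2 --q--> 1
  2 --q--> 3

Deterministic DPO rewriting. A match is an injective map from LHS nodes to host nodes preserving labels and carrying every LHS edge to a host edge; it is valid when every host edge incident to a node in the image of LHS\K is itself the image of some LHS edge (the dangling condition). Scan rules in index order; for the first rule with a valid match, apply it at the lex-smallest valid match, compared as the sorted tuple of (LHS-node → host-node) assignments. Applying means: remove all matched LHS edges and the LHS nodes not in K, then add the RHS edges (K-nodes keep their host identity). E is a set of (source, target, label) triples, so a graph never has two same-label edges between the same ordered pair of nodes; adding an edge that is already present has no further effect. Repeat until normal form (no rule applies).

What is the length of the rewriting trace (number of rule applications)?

Answer: 2

Rewrite trace:
start.  V:4 E:2  edges: 2-q->1 2-q->3
1. fire R1 via {0↦2, 1↦1}  →  V:4 E:1  edges: 2-q->3
2. fire R1 via {0↦2, 1↦3}  →  V:4 E:0  edges: ∅
final graph: no rule applies after step 2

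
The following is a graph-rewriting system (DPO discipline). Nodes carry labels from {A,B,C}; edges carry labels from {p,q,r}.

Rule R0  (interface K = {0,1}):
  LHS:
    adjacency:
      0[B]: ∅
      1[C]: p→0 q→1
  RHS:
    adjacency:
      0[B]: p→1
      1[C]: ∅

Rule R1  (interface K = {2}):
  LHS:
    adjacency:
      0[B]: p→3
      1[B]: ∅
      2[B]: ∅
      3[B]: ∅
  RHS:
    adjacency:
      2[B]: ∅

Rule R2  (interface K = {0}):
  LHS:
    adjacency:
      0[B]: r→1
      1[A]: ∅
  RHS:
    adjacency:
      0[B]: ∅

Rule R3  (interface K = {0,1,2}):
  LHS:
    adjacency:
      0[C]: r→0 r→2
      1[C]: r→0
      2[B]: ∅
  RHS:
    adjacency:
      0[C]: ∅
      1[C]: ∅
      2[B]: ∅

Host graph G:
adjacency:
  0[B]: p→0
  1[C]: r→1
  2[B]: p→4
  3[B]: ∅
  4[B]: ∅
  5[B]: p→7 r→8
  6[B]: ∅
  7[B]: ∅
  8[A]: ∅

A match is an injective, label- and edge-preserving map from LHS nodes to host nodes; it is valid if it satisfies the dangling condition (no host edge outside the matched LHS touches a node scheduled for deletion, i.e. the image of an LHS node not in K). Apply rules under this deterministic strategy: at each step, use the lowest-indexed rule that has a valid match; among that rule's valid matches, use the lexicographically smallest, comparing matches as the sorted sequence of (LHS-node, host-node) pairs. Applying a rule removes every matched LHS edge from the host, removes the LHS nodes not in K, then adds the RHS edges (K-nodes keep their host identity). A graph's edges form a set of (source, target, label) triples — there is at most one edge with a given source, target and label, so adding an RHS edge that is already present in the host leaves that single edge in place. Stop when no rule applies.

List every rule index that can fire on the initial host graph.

R0: no valid match — LHS pattern not found
R1: 8 valid matches — {0↦2, 1↦3, 2↦0, 3↦4}, {0↦2, 1↦3, 2↦5, 3↦4}, {0↦2, 1↦3, 2↦6, 3↦4} (+5 more)
R2: 1 valid match — {0↦5, 1↦8}
R3: no valid match — LHS pattern not found

Answer: [R1,R2]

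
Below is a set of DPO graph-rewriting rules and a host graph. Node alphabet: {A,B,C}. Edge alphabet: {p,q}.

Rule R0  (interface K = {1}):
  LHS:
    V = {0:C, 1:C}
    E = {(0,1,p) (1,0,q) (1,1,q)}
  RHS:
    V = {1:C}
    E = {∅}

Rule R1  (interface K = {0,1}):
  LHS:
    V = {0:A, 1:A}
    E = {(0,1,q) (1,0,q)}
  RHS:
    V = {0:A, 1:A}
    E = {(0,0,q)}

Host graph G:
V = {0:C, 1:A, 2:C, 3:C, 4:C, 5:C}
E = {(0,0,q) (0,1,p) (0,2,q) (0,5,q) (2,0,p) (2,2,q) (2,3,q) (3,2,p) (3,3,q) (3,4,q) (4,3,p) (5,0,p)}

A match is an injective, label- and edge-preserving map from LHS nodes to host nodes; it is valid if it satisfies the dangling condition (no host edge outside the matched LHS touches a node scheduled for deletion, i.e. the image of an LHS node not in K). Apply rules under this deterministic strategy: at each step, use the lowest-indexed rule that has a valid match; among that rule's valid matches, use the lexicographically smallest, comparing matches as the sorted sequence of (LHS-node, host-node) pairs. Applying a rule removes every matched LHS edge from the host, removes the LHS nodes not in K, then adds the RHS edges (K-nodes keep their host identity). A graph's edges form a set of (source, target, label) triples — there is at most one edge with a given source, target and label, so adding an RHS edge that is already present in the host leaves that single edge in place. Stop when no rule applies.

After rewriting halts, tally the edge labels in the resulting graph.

[0] host  ⇒  6 nodes, 12 edges  {0-q->0 0-p->1 0-q->2 0-q->5 2-p->0 2-q->2 2-q->3 3-p->2 3-q->3 3-q->4 4-p->3 5-p->0}
[1] R0 @ {0↦4, 1↦3}  ⇒  5 nodes, 9 edges  {0-q->0 0-p->1 0-q->2 0-q->5 2-p->0 2-q->2 2-q->3 3-p->2 5-p->0}
[2] R0 @ {0↦3, 1↦2}  ⇒  4 nodes, 6 edges  {0-q->0 0-p->1 0-q->2 0-q->5 2-p->0 5-p->0}
[3] R0 @ {0↦2, 1↦0}  ⇒  3 nodes, 3 edges  {0-p->1 0-q->5 5-p->0}
final graph: no rule applies after step 3
NF edges: [(0, 1, 'p'), (0, 5, 'q'), (5, 0, 'p')]

Answer: p:2 q:1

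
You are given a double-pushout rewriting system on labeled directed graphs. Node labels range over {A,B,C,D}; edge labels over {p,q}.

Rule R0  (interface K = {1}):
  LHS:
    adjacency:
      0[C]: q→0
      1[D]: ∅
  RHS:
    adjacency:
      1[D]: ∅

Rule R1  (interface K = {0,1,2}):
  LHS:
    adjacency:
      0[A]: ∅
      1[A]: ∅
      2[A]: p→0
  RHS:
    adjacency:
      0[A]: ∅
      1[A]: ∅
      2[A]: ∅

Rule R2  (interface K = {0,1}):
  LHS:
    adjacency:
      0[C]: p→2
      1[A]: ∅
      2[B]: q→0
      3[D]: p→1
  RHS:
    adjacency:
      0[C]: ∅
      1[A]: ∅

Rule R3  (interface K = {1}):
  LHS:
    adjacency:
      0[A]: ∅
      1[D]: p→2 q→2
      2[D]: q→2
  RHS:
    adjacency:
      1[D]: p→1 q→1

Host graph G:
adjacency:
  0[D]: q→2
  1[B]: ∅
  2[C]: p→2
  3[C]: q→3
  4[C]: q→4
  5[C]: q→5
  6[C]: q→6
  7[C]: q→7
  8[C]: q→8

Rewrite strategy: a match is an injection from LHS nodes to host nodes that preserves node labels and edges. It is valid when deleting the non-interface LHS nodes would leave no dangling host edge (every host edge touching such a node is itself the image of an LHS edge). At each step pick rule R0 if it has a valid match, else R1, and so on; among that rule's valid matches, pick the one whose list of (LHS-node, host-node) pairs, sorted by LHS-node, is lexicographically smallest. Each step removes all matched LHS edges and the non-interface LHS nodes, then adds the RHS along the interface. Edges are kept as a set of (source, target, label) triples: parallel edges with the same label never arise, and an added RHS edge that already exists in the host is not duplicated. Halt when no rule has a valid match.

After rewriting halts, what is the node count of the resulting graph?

Answer: 3

Derivation:
start.  V:9 E:8  edges: 0-q->2 2-p->2 3-q->3 4-q->4 5-q->5 6-q->6 7-q->7 8-q->8
1. fire R0 via {0↦3, 1↦0}  →  V:8 E:7  edges: 0-q->2 2-p->2 4-q->4 5-q->5 6-q->6 7-q->7 8-q->8
2. fire R0 via {0↦4, 1↦0}  →  V:7 E:6  edges: 0-q->2 2-p->2 5-q->5 6-q->6 7-q->7 8-q->8
3. fire R0 via {0↦5, 1↦0}  →  V:6 E:5  edges: 0-q->2 2-p->2 6-q->6 7-q->7 8-q->8
4. fire R0 via {0↦6, 1↦0}  →  V:5 E:4  edges: 0-q->2 2-p->2 7-q->7 8-q->8
5. fire R0 via {0↦7, 1↦0}  →  V:4 E:3  edges: 0-q->2 2-p->2 8-q->8
6. fire R0 via {0↦8, 1↦0}  →  V:3 E:2  edges: 0-q->2 2-p->2
halt: no rule applies after step 6
NF nodes: {0:D, 1:B, 2:C}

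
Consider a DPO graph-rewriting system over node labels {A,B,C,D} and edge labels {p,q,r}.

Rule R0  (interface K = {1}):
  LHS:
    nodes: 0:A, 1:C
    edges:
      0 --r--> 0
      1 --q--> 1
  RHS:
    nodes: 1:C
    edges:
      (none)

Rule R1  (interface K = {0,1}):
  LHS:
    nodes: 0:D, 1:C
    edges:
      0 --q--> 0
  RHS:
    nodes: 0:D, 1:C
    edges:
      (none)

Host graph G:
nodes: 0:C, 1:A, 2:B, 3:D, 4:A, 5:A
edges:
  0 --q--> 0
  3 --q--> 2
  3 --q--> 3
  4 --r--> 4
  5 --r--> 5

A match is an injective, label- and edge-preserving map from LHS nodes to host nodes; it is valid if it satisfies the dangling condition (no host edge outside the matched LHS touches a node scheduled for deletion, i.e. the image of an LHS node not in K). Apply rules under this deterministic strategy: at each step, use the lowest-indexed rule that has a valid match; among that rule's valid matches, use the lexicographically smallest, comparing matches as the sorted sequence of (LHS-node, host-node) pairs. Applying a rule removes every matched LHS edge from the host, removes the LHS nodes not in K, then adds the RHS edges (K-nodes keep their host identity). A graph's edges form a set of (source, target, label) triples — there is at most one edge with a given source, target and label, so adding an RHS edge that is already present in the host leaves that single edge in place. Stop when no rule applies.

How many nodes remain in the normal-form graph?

Answer: 5

Steps:
initial: |V|=6 |E|=5  E = 0-q->0 3-q->2 3-q->3 4-r->4 5-r->5
step 1: apply R0 at {0↦4, 1↦0}  → |V|=5 |E|=3  E = 3-q->2 3-q->3 5-r->5
step 2: apply R1 at {0↦3, 1↦0}  → |V|=5 |E|=2  E = 3-q->2 5-r->5
final graph: no rule applies after step 2
NF nodes: {0:C, 1:A, 2:B, 3:D, 5:A}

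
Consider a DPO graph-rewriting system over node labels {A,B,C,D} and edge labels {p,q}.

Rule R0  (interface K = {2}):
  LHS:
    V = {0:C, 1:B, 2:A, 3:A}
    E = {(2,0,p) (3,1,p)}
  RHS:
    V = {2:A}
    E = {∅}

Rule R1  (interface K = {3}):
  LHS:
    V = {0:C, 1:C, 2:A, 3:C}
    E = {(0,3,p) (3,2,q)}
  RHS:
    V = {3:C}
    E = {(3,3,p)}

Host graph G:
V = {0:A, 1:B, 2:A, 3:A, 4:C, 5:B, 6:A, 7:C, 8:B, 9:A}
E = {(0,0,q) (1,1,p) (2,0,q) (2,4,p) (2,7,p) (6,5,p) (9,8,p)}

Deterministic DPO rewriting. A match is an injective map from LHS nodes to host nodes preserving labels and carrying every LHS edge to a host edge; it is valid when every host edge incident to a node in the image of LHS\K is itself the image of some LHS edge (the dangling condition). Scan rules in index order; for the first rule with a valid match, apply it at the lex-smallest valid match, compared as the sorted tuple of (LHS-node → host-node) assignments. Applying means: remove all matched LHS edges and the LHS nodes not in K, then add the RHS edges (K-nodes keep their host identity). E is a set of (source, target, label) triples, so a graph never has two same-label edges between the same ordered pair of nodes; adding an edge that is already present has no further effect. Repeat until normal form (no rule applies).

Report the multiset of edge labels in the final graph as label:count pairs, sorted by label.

initial: |V|=10 |E|=7  E = 0-q->0 1-p->1 2-q->0 2-p->4 2-p->7 6-p->5 9-p->8
step 1: apply R0 at {0↦4, 1↦5, 2↦2, 3↦6}  → |V|=7 |E|=5  E = 0-q->0 1-p->1 2-q->0 2-p->7 9-p->8
step 2: apply R0 at {0↦7, 1↦8, 2↦2, 3↦9}  → |V|=4 |E|=3  E = 0-q->0 1-p->1 2-q->0
halt: no rule applies after step 2
NF edges: [(0, 0, 'q'), (1, 1, 'p'), (2, 0, 'q')]

Answer: p:1 q:2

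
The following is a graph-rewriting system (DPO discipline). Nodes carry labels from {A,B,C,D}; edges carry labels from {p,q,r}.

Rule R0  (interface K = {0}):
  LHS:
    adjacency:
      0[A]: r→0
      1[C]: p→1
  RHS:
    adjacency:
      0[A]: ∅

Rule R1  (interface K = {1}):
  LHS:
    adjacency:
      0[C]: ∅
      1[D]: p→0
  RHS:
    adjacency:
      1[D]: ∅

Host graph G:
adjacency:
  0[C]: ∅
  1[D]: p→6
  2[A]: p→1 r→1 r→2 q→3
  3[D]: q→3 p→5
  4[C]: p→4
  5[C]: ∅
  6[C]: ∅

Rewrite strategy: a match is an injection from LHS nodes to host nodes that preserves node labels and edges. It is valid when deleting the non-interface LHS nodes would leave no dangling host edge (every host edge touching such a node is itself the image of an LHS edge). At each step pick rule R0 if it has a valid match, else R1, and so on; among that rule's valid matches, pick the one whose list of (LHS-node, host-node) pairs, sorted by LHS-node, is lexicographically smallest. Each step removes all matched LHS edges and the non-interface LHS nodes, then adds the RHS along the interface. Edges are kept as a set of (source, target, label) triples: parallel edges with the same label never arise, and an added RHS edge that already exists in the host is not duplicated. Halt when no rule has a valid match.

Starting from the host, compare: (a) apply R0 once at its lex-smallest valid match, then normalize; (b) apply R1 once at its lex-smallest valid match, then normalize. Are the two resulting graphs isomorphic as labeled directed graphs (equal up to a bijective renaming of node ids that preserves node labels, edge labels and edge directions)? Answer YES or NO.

branch R0-first: apply at {0↦2, 1↦4} → |E|=6, then 2 more step(s) → NF |V|=4 |E|=4 V={0:C, 1:D, 2:A, 3:D} E=2-p->1 2-r->1 2-q->3 3-q->3
branch R1-first: apply at {0↦5, 1↦3} → |E|=7, then 2 more step(s) → NF |V|=4 |E|=4 V={0:C, 1:D, 2:A, 3:D} E=2-p->1 2-r->1 2-q->3 3-q->3
graphs isomorphic (equal up to label-preserving node renaming)

Answer: YES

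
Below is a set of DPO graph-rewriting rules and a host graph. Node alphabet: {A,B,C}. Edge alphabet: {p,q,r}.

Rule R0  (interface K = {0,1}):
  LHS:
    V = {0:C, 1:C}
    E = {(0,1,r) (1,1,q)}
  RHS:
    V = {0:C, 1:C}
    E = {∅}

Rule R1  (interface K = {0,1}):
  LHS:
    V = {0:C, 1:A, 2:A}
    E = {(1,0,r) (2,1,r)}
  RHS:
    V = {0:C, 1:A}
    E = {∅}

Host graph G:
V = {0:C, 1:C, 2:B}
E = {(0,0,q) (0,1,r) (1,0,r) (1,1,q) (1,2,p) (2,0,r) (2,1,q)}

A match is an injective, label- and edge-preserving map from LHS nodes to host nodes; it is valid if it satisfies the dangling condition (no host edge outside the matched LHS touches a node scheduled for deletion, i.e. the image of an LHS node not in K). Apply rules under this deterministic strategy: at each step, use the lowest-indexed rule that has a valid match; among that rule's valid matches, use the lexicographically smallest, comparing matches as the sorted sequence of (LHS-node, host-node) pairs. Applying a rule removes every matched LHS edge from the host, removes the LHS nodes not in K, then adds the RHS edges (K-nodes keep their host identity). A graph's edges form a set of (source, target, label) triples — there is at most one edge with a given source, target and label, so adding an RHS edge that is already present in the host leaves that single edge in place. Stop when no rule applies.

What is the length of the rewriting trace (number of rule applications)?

Answer: 2

Rewrite trace:
start.  V:3 E:7  edges: 0-q->0 0-r->1 1-r->0 1-q->1 1-p->2 2-r->0 2-q->1
1. fire R0 via {0↦0, 1↦1}  →  V:3 E:5  edges: 0-q->0 1-r->0 1-p->2 2-r->0 2-q->1
2. fire R0 via {0↦1, 1↦0}  →  V:3 E:3  edges: 1-p->2 2-r->0 2-q->1
halt: no rule applies after step 2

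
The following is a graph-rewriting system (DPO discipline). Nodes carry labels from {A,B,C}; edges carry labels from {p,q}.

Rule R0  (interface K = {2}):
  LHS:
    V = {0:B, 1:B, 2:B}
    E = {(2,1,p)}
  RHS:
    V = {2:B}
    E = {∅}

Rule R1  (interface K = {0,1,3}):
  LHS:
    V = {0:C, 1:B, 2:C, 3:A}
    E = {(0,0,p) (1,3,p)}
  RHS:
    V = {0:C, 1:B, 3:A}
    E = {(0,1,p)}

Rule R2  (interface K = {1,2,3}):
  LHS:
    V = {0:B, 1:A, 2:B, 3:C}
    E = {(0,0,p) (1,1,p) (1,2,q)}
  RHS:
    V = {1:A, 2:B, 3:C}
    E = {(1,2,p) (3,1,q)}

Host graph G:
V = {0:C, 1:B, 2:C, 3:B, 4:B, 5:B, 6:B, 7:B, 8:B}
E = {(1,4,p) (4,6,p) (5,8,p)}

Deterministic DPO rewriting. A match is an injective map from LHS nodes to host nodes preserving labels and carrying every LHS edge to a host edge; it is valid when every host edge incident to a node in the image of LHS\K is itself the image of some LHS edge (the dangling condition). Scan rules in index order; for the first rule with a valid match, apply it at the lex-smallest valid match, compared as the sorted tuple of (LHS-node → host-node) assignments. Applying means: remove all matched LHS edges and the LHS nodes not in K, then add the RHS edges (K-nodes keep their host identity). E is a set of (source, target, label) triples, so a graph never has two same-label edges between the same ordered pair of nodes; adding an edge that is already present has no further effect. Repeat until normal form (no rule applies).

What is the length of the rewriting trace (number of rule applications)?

Answer: 3

Rewrite trace:
initial: |V|=9 |E|=3  E = 1-p->4 4-p->6 5-p->8
step 1: apply R0 at {0↦3, 1↦6, 2↦4}  → |V|=7 |E|=2  E = 1-p->4 5-p->8
step 2: apply R0 at {0↦7, 1↦4, 2↦1}  → |V|=5 |E|=1  E = 5-p->8
step 3: apply R0 at {0↦1, 1↦8, 2↦5}  → |V|=3 |E|=0  E = ∅
normal form: no rule applies after step 3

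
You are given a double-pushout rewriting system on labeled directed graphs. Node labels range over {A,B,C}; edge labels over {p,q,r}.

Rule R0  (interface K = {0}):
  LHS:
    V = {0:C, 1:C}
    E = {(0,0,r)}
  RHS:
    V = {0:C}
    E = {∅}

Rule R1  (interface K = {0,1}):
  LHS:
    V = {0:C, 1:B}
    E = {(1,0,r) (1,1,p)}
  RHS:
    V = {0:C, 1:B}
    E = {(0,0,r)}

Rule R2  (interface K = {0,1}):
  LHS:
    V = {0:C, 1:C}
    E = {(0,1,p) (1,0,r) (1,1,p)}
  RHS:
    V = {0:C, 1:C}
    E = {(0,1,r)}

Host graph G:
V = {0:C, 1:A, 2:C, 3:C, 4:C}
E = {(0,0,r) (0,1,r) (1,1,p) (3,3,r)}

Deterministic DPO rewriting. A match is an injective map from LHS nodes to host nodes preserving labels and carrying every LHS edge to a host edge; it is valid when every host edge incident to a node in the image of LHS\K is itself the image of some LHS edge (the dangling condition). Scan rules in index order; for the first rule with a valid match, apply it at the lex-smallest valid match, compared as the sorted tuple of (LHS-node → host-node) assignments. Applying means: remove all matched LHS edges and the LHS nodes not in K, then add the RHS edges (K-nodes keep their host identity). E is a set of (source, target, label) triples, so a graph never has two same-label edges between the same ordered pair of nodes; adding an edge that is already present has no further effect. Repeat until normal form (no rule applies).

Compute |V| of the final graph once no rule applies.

Answer: 3

Steps:
initial: |V|=5 |E|=4  E = 0-r->0 0-r->1 1-p->1 3-r->3
step 1: apply R0 at {0↦0, 1↦2}  → |V|=4 |E|=3  E = 0-r->1 1-p->1 3-r->3
step 2: apply R0 at {0↦3, 1↦4}  → |V|=3 |E|=2  E = 0-r->1 1-p->1
final graph: no rule applies after step 2
NF nodes: {0:C, 1:A, 3:C}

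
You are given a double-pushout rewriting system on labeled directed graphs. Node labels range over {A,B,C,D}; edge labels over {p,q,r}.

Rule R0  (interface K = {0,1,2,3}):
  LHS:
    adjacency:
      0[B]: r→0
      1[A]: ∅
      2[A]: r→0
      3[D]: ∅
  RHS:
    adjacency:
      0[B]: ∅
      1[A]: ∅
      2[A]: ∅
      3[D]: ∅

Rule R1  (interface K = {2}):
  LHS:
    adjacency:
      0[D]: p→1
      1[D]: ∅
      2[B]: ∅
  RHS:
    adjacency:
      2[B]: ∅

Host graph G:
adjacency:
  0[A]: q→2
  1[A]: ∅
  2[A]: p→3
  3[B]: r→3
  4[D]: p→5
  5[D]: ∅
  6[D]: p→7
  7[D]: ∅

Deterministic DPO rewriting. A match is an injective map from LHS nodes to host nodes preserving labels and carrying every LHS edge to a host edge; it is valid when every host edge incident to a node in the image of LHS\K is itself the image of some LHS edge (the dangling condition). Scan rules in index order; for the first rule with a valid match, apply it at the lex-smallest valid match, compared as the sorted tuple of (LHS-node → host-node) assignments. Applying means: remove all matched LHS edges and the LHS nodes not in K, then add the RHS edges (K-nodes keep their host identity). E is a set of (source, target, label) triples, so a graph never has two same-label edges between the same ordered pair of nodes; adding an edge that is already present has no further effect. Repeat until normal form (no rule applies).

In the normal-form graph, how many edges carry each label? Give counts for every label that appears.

start.  V:8 E:5  edges: 0-q->2 2-p->3 3-r->3 4-p->5 6-p->7
1. fire R1 via {0↦4, 1↦5, 2↦3}  →  V:6 E:4  edges: 0-q->2 2-p->3 3-r->3 6-p->7
2. fire R1 via {0↦6, 1↦7, 2↦3}  →  V:4 E:3  edges: 0-q->2 2-p->3 3-r->3
final graph: no rule applies after step 2
NF edges: [(0, 2, 'q'), (2, 3, 'p'), (3, 3, 'r')]

Answer: p:1 q:1 r:1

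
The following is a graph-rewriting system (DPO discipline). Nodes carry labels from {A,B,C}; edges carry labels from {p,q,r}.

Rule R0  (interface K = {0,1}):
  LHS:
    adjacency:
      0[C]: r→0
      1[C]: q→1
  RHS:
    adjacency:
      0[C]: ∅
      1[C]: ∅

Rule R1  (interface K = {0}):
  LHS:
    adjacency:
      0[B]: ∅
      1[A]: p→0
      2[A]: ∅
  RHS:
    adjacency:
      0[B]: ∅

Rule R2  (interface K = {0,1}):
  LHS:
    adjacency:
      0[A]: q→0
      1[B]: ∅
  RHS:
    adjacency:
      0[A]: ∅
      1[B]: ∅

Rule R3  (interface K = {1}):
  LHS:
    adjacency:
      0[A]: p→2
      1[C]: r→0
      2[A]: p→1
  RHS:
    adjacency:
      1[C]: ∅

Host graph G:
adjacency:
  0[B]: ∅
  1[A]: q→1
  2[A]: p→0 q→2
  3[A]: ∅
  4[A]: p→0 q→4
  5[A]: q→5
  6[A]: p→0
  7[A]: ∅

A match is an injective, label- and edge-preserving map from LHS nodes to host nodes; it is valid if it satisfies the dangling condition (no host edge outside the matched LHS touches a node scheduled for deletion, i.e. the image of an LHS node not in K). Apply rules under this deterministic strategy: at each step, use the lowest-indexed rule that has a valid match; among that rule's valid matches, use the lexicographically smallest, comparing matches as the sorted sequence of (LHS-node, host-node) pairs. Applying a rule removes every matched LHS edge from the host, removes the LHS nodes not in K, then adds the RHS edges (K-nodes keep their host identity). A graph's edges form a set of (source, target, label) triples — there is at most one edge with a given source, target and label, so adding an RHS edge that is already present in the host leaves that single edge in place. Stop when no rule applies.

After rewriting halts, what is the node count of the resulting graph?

initial: |V|=8 |E|=7  E = 1-q->1 2-p->0 2-q->2 4-p->0 4-q->4 5-q->5 6-p->0
step 1: apply R1 at {0↦0, 1↦6, 2↦3}  → |V|=6 |E|=6  E = 1-q->1 2-p->0 2-q->2 4-p->0 4-q->4 5-q->5
step 2: apply R2 at {0↦1, 1↦0}  → |V|=6 |E|=5  E = 2-p->0 2-q->2 4-p->0 4-q->4 5-q->5
step 3: apply R2 at {0↦2, 1↦0}  → |V|=6 |E|=4  E = 2-p->0 4-p->0 4-q->4 5-q->5
step 4: apply R1 at {0↦0, 1↦2, 2↦1}  → |V|=4 |E|=3  E = 4-p->0 4-q->4 5-q->5
step 5: apply R2 at {0↦4, 1↦0}  → |V|=4 |E|=2  E = 4-p->0 5-q->5
step 6: apply R1 at {0↦0, 1↦4, 2↦7}  → |V|=2 |E|=1  E = 5-q->5
step 7: apply R2 at {0↦5, 1↦0}  → |V|=2 |E|=0  E = ∅
halt: no rule applies after step 7
NF nodes: {0:B, 5:A}

Answer: 2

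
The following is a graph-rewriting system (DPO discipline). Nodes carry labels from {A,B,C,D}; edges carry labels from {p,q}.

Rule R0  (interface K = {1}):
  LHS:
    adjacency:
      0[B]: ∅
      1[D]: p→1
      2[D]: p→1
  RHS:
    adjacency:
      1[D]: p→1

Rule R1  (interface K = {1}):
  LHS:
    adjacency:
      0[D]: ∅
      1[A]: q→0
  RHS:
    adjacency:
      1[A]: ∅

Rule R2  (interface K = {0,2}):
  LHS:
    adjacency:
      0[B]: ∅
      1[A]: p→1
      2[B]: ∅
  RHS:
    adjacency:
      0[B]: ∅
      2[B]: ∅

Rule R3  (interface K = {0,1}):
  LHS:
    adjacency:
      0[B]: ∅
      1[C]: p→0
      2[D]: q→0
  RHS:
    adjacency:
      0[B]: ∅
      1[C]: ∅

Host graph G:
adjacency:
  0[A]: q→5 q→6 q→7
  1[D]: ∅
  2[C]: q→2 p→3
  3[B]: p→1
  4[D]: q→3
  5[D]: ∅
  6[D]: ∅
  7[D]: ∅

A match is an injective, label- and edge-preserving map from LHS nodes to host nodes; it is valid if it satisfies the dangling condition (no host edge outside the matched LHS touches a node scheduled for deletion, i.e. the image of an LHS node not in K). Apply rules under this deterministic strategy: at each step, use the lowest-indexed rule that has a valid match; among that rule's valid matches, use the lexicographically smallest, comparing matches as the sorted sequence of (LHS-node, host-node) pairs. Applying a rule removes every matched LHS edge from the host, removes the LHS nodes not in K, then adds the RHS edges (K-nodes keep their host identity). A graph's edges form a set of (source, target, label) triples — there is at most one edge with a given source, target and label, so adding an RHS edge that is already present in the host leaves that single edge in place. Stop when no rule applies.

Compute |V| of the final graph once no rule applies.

Answer: 4

Steps:
start.  V:8 E:7  edges: 0-q->5 0-q->6 0-q->7 2-q->2 2-p->3 3-p->1 4-q->3
1. fire R1 via {0↦5, 1↦0}  →  V:7 E:6  edges: 0-q->6 0-q->7 2-q->2 2-p->3 3-p->1 4-q->3
2. fire R1 via {0↦6, 1↦0}  →  V:6 E:5  edges: 0-q->7 2-q->2 2-p->3 3-p->1 4-q->3
3. fire R1 via {0↦7, 1↦0}  →  V:5 E:4  edges: 2-q->2 2-p->3 3-p->1 4-q->3
4. fire R3 via {0↦3, 1↦2, 2↦4}  →  V:4 E:2  edges: 2-q->2 3-p->1
final graph: no rule applies after step 4
NF nodes: {0:A, 1:D, 2:C, 3:B}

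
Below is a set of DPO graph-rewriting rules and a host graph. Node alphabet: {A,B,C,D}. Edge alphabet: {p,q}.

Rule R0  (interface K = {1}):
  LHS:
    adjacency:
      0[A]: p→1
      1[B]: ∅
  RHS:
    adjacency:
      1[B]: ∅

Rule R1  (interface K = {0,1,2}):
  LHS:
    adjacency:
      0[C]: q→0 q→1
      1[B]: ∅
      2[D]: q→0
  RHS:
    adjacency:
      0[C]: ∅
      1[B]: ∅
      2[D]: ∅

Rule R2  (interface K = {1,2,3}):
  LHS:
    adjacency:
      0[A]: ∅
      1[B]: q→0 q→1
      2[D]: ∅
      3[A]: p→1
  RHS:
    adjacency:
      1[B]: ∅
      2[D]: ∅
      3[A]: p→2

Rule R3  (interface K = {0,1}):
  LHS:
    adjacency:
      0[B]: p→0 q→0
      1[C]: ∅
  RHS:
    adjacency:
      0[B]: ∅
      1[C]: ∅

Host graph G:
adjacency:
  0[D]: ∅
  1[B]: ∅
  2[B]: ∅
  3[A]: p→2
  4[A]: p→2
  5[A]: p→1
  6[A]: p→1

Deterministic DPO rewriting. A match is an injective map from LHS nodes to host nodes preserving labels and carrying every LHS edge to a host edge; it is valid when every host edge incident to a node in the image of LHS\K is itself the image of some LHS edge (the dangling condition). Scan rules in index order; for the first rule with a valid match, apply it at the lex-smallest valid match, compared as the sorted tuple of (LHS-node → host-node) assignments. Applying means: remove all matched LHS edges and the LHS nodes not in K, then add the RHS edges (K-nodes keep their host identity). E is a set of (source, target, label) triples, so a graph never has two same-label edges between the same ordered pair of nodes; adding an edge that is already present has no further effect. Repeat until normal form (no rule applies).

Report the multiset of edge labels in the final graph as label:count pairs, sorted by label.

Answer: (no edges)

Derivation:
start.  V:7 E:4  edges: 3-p->2 4-p->2 5-p->1 6-p->1
1. fire R0 via {0↦3, 1↦2}  →  V:6 E:3  edges: 4-p->2 5-p->1 6-p->1
2. fire R0 via {0↦4, 1↦2}  →  V:5 E:2  edges: 5-p->1 6-p->1
3. fire R0 via {0↦5, 1↦1}  →  V:4 E:1  edges: 6-p->1
4. fire R0 via {0↦6, 1↦1}  →  V:3 E:0  edges: ∅
final graph: no rule applies after step 4
NF edges: []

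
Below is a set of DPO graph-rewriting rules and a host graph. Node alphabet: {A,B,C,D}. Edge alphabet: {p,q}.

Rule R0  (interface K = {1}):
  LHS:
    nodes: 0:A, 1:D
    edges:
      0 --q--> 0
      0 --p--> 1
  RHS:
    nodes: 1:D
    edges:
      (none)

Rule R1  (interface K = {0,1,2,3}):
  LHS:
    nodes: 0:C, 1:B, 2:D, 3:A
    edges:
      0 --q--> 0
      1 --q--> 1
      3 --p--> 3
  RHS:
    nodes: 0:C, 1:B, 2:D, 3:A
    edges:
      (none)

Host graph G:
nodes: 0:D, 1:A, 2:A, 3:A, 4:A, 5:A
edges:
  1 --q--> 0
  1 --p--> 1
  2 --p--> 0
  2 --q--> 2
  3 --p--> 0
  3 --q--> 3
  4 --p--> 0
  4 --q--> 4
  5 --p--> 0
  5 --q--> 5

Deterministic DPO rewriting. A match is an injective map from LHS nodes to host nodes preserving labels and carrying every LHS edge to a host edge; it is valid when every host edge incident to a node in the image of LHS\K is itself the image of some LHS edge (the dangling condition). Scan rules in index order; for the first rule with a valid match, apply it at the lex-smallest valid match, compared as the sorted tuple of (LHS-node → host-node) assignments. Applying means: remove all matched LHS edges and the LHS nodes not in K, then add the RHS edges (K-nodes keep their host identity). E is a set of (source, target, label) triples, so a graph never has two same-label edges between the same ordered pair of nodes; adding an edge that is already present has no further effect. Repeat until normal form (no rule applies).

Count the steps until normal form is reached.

Answer: 4

Rewrite trace:
start.  V:6 E:10  edges: 1-q->0 1-p->1 2-p->0 2-q->2 3-p->0 3-q->3 4-p->0 4-q->4 5-p->0 5-q->5
1. fire R0 via {0↦2, 1↦0}  →  V:5 E:8  edges: 1-q->0 1-p->1 3-p->0 3-q->3 4-p->0 4-q->4 5-p->0 5-q->5
2. fire R0 via {0↦3, 1↦0}  →  V:4 E:6  edges: 1-q->0 1-p->1 4-p->0 4-q->4 5-p->0 5-q->5
3. fire R0 via {0↦4, 1↦0}  →  V:3 E:4  edges: 1-q->0 1-p->1 5-p->0 5-q->5
4. fire R0 via {0↦5, 1↦0}  →  V:2 E:2  edges: 1-q->0 1-p->1
halt: no rule applies after step 4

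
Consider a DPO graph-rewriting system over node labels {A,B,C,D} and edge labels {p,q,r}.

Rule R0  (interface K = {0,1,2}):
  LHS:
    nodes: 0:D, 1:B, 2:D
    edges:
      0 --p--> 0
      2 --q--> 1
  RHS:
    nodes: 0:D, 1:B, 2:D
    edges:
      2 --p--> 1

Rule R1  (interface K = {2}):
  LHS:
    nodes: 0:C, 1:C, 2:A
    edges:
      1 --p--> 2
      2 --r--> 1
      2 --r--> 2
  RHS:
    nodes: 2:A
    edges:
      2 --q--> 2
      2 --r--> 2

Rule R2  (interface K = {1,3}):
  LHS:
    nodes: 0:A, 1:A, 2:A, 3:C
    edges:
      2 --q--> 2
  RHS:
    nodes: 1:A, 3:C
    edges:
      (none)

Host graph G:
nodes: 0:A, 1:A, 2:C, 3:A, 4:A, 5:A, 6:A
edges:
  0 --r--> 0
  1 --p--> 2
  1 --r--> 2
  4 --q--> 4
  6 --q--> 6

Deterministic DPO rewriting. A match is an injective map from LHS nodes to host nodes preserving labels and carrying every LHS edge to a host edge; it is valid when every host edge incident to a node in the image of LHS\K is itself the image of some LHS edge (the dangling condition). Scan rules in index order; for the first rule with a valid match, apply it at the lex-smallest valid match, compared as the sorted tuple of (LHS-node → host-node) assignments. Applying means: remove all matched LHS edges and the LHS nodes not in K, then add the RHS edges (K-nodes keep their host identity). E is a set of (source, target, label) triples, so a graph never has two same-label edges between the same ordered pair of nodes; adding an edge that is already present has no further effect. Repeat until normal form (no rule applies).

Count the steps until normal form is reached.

[0] host  ⇒  7 nodes, 5 edges  {0-r->0 1-p->2 1-r->2 4-q->4 6-q->6}
[1] R2 @ {0↦3, 1↦0, 2↦4, 3↦2}  ⇒  5 nodes, 4 edges  {0-r->0 1-p->2 1-r->2 6-q->6}
[2] R2 @ {0↦5, 1↦0, 2↦6, 3↦2}  ⇒  3 nodes, 3 edges  {0-r->0 1-p->2 1-r->2}
halt: no rule applies after step 2

Answer: 2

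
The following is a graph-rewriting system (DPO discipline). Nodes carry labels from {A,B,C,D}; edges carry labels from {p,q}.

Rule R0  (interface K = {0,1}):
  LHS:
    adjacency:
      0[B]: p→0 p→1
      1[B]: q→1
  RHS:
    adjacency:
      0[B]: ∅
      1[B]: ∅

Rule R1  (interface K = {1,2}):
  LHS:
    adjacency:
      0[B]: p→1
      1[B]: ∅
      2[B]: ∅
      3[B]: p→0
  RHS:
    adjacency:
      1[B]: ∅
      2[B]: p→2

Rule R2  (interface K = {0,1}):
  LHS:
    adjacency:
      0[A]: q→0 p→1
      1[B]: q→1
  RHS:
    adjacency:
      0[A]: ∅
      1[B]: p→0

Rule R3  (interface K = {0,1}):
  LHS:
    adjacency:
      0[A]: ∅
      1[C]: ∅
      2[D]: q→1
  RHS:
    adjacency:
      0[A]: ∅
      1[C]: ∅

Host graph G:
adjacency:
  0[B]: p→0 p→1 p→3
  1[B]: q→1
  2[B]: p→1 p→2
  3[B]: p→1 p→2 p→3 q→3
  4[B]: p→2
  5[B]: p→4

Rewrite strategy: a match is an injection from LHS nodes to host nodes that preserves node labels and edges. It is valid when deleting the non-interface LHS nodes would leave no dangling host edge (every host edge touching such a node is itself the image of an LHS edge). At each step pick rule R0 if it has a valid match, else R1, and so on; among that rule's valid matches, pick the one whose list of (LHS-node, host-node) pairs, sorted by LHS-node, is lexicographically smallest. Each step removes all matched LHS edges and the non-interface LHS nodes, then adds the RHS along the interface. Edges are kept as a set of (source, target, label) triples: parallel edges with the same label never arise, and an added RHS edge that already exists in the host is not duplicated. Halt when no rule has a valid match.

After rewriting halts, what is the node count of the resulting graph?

initial: |V|=6 |E|=12  E = 0-p->0 0-p->1 0-p->3 1-q->1 2-p->1 2-p->2 3-p->1 3-p->2 3-p->3 3-q->3 4-p->2 5-p->4
step 1: apply R0 at {0↦0, 1↦1}  → |V|=6 |E|=9  E = 0-p->3 2-p->1 2-p->2 3-p->1 3-p->2 3-p->3 3-q->3 4-p->2 5-p->4
step 2: apply R1 at {0↦4, 1↦2, 2↦0, 3↦5}  → |V|=4 |E|=8  E = 0-p->0 0-p->3 2-p->1 2-p->2 3-p->1 3-p->2 3-p->3 3-q->3
step 3: apply R0 at {0↦0, 1↦3}  → |V|=4 |E|=5  E = 2-p->1 2-p->2 3-p->1 3-p->2 3-p->3
final graph: no rule applies after step 3
NF nodes: {0:B, 1:B, 2:B, 3:B}

Answer: 4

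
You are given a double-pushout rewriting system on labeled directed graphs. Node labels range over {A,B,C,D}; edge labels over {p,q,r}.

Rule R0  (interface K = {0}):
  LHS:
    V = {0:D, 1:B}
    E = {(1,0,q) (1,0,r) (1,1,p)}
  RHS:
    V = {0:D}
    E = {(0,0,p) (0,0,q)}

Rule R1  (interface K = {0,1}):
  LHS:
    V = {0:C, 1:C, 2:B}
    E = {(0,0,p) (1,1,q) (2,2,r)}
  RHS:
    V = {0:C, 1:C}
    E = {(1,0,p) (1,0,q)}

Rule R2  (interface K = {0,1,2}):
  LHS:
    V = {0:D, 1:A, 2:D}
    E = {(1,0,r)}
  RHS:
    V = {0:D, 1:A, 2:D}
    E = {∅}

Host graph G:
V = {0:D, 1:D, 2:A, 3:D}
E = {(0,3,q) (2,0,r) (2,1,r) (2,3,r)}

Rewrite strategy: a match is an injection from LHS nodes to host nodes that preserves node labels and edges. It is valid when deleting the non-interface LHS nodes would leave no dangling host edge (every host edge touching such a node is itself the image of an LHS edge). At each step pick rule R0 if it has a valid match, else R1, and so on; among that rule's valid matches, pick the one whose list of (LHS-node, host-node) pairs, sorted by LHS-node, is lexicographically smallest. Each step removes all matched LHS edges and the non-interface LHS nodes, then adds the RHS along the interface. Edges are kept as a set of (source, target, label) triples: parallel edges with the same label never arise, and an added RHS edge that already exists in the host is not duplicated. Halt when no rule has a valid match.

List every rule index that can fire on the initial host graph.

R0: no valid match — LHS pattern not found
R1: no valid match — LHS pattern not found
R2: 6 valid matches — {0↦0, 1↦2, 2↦1}, {0↦0, 1↦2, 2↦3}, {0↦1, 1↦2, 2↦0} (+3 more)

Answer: [R2]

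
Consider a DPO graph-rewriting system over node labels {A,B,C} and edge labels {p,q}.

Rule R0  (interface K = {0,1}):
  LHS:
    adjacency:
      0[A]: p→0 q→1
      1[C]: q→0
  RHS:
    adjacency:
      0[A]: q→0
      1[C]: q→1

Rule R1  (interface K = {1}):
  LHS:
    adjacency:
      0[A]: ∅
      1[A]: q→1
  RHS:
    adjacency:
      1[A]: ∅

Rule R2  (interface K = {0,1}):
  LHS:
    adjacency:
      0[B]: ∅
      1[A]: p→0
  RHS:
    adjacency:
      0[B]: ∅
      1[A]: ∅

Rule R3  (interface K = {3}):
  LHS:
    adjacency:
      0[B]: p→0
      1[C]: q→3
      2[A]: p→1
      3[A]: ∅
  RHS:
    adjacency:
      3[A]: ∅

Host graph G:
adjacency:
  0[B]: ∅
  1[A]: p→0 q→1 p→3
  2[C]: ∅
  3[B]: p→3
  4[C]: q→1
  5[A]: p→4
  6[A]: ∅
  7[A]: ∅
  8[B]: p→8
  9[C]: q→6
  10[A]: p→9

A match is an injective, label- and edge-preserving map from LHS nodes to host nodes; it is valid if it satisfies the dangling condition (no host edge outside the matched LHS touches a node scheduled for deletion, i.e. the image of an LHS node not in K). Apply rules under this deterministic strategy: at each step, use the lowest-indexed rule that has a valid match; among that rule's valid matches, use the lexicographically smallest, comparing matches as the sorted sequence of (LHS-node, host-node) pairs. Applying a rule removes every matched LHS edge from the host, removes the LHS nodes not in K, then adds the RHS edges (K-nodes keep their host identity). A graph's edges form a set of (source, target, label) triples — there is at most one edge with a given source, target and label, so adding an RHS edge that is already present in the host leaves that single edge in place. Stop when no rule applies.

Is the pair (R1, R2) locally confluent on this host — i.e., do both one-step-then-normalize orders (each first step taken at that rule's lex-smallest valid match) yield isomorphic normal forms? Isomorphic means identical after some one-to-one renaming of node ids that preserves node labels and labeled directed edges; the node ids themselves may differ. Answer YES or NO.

Answer: YES

Steps:
branch R1-first: apply at {0↦7, 1↦1} → |E|=8, then 4 more step(s) → NF |V|=4 |E|=0 V={0:B, 1:A, 2:C, 6:A} E=∅
branch R2-first: apply at {0↦0, 1↦1} → |E|=8, then 4 more step(s) → NF |V|=4 |E|=0 V={0:B, 1:A, 2:C, 6:A} E=∅
graphs isomorphic (equal up to label-preserving node renaming)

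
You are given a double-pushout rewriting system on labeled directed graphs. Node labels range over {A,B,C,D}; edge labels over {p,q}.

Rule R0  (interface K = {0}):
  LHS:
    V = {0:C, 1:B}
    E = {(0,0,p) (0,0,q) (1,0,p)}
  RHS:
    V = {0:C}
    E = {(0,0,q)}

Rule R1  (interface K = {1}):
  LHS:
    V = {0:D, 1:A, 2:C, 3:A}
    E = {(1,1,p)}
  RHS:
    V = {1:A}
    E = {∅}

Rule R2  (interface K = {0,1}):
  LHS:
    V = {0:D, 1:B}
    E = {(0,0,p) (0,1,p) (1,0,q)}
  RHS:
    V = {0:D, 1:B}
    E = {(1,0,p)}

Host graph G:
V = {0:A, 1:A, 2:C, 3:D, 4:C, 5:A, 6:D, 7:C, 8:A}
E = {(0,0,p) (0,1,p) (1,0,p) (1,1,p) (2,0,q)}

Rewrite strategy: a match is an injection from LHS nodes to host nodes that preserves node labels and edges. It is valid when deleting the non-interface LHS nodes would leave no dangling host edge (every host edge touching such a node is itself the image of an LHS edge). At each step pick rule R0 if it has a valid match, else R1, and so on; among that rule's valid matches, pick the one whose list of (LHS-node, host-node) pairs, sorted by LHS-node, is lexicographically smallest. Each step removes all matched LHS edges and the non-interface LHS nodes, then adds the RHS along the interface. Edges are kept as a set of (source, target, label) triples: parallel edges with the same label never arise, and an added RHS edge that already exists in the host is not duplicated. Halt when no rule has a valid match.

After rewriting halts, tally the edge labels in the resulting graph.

Answer: p:2 q:1

Rewrite trace:
start.  V:9 E:5  edges: 0-p->0 0-p->1 1-p->0 1-p->1 2-q->0
1. fire R1 via {0↦3, 1↦0, 2↦4, 3↦5}  →  V:6 E:4  edges: 0-p->1 1-p->0 1-p->1 2-q->0
2. fire R1 via {0↦6, 1↦1, 2↦7, 3↦8}  →  V:3 E:3  edges: 0-p->1 1-p->0 2-q->0
halt: no rule applies after step 2
NF edges: [(0, 1, 'p'), (1, 0, 'p'), (2, 0, 'q')]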